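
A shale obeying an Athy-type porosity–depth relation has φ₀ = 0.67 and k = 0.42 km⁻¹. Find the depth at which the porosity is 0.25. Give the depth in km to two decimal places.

Invert Athy's law: d = ln(φ₀/φ) / k
d = ln(0.67/0.25) / 0.42 = ln(2.68) / 0.42 = 0.9858 / 0.42 = 2.347 km

2.35 km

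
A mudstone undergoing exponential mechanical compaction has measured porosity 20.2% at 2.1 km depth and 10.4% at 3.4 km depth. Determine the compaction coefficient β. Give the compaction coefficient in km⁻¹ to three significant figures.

Athy: φ(d) = φ₀ e^(−βd) ⇒ φ₁/φ₂ = e^{β(d₂−d₁)} ⇒ β = ln(φ₁/φ₂)/(d₂−d₁)
β = ln(0.202/0.104) / (3.4 − 2.1) = ln(1.942) / 1.3 = 0.6639 / 1.3 = 0.5107 km⁻¹

0.511 km⁻¹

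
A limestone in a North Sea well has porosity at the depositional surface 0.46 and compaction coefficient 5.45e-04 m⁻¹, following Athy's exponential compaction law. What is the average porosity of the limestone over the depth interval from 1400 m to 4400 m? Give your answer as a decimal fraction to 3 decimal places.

Working in km (1 km = 1000 m; k in km⁻¹ = k in m⁻¹ × 1000):
⟨n⟩ = (1/(d₂−d₁)) ∫ n₀ e^(−kd) dd = n₀·(e^(−k·d₁) − e^(−k·d₂)) / (k·(d₂−d₁))
e^(−0.545×1.4) = 0.4663; e^(−0.545×4.4) = 0.0909
⟨n⟩ = 0.46 × (0.4663 − 0.0909) / (0.545 × 3) = 0.46 × 0.2296 = 0.1056

0.106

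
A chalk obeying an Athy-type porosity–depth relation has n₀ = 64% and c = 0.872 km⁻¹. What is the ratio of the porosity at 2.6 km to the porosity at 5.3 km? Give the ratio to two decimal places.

10.53

n(d₁)/n(d₂) = e^(−c·d₁)/e^(−c·d₂) = e^{c(d₂−d₁)}
= exp(0.872 × 2.7) = exp(2.354) = 10.5318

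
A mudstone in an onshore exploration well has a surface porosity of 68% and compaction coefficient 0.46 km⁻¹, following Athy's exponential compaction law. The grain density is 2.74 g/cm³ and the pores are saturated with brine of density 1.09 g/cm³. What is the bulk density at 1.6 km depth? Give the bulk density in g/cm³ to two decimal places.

2.20 g/cm³

Porosity at depth: phi = 0.68·exp(−0.46×1.6) = 0.68×0.4790 = 0.3257
Bulk density: ρ_b = (1−phi)ρ_g + phi·ρ_f = 0.6743×2.74 + 0.3257×1.09
       = 1.847 + 0.355 = 2.203 g/cm³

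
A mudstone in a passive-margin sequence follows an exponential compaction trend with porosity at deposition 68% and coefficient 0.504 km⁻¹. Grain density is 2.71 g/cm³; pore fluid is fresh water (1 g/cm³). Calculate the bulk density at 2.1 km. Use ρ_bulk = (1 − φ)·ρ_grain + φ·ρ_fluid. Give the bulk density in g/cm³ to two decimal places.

2.31 g/cm³

Porosity at depth: phi = 0.68·exp(−0.504×2.1) = 0.68×0.3470 = 0.2360
Bulk density: ρ_b = (1−phi)ρ_g + phi·ρ_f = 0.7640×2.71 + 0.2360×1
       = 2.071 + 0.236 = 2.306 g/cm³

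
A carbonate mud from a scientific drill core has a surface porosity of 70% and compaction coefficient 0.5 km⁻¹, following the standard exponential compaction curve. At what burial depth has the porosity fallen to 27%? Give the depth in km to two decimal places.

1.91 km

Invert Athy's law: d = ln(phi₀/phi) / k
d = ln(0.7/0.27) / 0.5 = ln(2.593) / 0.5 = 0.9527 / 0.5 = 1.905 km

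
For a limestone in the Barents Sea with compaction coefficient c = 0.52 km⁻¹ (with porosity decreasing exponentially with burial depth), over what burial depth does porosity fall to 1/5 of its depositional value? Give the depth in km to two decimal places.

phi/phi₀ = 1/5 ⇒ exp(−c·z) = 1/5 ⇒ z = ln(5) / c
z = 1.6094 / 0.52 = 3.095 km

3.10 km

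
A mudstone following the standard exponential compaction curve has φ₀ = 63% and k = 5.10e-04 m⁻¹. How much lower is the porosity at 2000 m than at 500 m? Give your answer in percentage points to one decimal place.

Working in km (1 km = 1000 m; k in km⁻¹ = k in m⁻¹ × 1000):
φ(0.5) = 0.63·e^(−0.51×0.5) = 0.4882
φ(2) = 0.63·e^(−0.51×2) = 0.2272
Δφ = 0.4882 − 0.2272 = 0.2610

26.1 percentage points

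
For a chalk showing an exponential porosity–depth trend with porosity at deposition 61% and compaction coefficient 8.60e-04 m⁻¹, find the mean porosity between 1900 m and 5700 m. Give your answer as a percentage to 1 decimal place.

3.5%

Working in km (1 km = 1000 m; k in km⁻¹ = k in m⁻¹ × 1000):
⟨n⟩ = (1/(Z₂−Z₁)) ∫ n₀ e^(−kZ) dZ = n₀·(e^(−k·Z₁) − e^(−k·Z₂)) / (k·(Z₂−Z₁))
e^(−0.86×1.9) = 0.1951; e^(−0.86×5.7) = 0.0074
⟨n⟩ = 0.61 × (0.1951 − 0.0074) / (0.86 × 3.8) = 0.61 × 0.0574 = 0.0350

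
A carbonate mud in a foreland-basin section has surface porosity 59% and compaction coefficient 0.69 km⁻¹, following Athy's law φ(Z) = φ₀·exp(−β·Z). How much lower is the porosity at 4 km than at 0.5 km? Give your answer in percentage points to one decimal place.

38.1 percentage points

φ(0.5) = 0.59·e^(−0.69×0.5) = 0.4179
φ(4) = 0.59·e^(−0.69×4) = 0.0373
Δφ = 0.4179 − 0.0373 = 0.3805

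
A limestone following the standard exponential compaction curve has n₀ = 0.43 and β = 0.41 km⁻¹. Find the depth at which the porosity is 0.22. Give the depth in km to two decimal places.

Invert Athy's law: z = ln(n₀/n) / β
z = ln(0.43/0.22) / 0.41 = ln(1.955) / 0.41 = 0.6702 / 0.41 = 1.635 km

1.63 km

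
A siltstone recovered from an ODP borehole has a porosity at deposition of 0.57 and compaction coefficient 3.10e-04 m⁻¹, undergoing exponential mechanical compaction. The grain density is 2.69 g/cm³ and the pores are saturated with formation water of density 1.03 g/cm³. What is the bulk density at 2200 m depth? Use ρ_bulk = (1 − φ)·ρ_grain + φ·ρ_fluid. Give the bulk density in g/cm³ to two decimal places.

Working in km (1 km = 1000 m; k in km⁻¹ = k in m⁻¹ × 1000):
Porosity at depth: n = 0.57·exp(−0.31×2.2) = 0.57×0.5056 = 0.2882
Bulk density: ρ_b = (1−n)ρ_g + n·ρ_f = 0.7118×2.69 + 0.2882×1.03
       = 1.915 + 0.297 = 2.212 g/cm³

2.21 g/cm³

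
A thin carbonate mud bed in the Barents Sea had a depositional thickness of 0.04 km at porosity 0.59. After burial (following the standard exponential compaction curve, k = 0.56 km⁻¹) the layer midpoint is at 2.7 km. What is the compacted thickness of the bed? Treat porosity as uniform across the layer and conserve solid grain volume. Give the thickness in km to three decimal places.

0.019 km

Porosity at 2.7 km: φ = 0.59·exp(−0.56×2.7) = 0.1301
Solid-volume conservation: h(1−φ) = h₀(1−φ₀) ⇒ h = h₀·(1−φ₀)/(1−φ)
h = 0.04 × (1 − 0.59)/(1 − 0.1301) = 0.04 × 0.4713 = 0.0189 km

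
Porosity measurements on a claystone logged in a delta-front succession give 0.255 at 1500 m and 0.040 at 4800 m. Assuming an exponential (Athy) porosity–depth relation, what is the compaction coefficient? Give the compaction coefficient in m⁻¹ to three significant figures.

Working in km (1 km = 1000 m; k in km⁻¹ = k in m⁻¹ × 1000):
Athy: phi(d) = phi₀ e^(−kd) ⇒ phi₁/phi₂ = e^{k(d₂−d₁)} ⇒ k = ln(phi₁/phi₂)/(d₂−d₁)
k = ln(0.255/0.04) / (4.8 − 1.5) = ln(6.375) / 3.3 = 1.8524 / 3.3 = 0.5613 km⁻¹

0.000561 m⁻¹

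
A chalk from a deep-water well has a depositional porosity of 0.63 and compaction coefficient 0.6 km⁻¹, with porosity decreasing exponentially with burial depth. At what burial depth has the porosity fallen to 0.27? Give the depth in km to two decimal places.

1.41 km

Invert Athy's law: z = ln(φ₀/φ) / β
z = ln(0.63/0.27) / 0.6 = ln(2.333) / 0.6 = 0.8473 / 0.6 = 1.412 km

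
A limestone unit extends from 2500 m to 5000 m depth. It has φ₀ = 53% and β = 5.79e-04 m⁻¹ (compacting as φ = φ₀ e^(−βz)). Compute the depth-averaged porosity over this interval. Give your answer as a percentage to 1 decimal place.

Working in km (1 km = 1000 m; β in km⁻¹ = β in m⁻¹ × 1000):
⟨φ⟩ = (1/(z₂−z₁)) ∫ φ₀ e^(−βz) dz = φ₀·(e^(−β·z₁) − e^(−β·z₂)) / (β·(z₂−z₁))
e^(−0.579×2.5) = 0.2352; e^(−0.579×5) = 0.0553
⟨φ⟩ = 0.53 × (0.2352 − 0.0553) / (0.579 × 2.5) = 0.53 × 0.1243 = 0.0659

6.6%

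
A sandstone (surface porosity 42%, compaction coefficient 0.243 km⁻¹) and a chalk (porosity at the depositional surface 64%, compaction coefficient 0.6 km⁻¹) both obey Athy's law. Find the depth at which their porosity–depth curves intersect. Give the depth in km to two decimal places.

Set phi₀ₐ e^(−βₐZ) = phi₀ᵦ e^(−βᵦZ) ⇒ ln(phi₀ₐ/phi₀ᵦ) = (βₐ − βᵦ)·Z
Z = ln(0.42/0.64) / (0.243 − 0.6) = -0.4212 / -0.357 = 1.180 km

1.18 km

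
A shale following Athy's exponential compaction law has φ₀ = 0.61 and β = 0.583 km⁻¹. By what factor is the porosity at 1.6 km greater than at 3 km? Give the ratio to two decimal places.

2.26

φ(Z₁)/φ(Z₂) = e^(−β·Z₁)/e^(−β·Z₂) = e^{β(Z₂−Z₁)}
= exp(0.583 × 1.4) = exp(0.8162) = 2.2619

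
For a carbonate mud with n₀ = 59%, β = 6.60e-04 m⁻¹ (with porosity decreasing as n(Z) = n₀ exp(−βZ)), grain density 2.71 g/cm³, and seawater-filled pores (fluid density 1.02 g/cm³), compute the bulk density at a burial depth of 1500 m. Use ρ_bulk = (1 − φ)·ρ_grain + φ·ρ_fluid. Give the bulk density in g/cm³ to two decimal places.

Working in km (1 km = 1000 m; β in km⁻¹ = β in m⁻¹ × 1000):
Porosity at depth: n = 0.59·exp(−0.66×1.5) = 0.59×0.3716 = 0.2192
Bulk density: ρ_b = (1−n)ρ_g + n·ρ_f = 0.7808×2.71 + 0.2192×1.02
       = 2.116 + 0.224 = 2.340 g/cm³

2.34 g/cm³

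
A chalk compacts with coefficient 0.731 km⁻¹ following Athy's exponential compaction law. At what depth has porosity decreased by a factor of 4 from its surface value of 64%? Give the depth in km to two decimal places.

n/n₀ = 1/4 ⇒ exp(−c·z) = 1/4 ⇒ z = ln(4) / c
z = 1.3863 / 0.731 = 1.896 km

1.90 km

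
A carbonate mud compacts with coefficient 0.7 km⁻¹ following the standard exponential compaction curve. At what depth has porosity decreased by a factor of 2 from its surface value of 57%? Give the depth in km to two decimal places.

φ/φ₀ = 1/2 ⇒ exp(−β·z) = 1/2 ⇒ z = ln(2) / β
z = 0.6931 / 0.7 = 0.990 km

0.99 km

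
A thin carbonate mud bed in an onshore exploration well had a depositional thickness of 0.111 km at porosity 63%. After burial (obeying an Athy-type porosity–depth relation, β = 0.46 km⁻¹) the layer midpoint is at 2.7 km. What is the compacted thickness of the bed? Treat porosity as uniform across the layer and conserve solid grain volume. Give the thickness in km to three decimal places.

Porosity at 2.7 km: n = 0.63·exp(−0.46×2.7) = 0.1819
Solid-volume conservation: h(1−n) = h₀(1−n₀) ⇒ h = h₀·(1−n₀)/(1−n)
h = 0.111 × (1 − 0.63)/(1 − 0.1819) = 0.111 × 0.4523 = 0.0502 km

0.050 km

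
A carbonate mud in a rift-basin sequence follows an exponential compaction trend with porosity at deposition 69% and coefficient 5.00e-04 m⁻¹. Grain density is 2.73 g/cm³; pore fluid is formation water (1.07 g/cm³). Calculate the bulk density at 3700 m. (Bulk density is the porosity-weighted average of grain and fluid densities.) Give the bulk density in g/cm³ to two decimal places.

2.55 g/cm³

Working in km (1 km = 1000 m; β in km⁻¹ = β in m⁻¹ × 1000):
Porosity at depth: φ = 0.69·exp(−0.5×3.7) = 0.69×0.1572 = 0.1085
Bulk density: ρ_b = (1−φ)ρ_g + φ·ρ_f = 0.8915×2.73 + 0.1085×1.07
       = 2.434 + 0.116 = 2.550 g/cm³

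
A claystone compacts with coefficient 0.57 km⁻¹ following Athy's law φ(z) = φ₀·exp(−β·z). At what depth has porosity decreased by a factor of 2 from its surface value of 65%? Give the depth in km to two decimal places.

1.22 km

φ/φ₀ = 1/2 ⇒ exp(−β·z) = 1/2 ⇒ z = ln(2) / β
z = 0.6931 / 0.57 = 1.216 km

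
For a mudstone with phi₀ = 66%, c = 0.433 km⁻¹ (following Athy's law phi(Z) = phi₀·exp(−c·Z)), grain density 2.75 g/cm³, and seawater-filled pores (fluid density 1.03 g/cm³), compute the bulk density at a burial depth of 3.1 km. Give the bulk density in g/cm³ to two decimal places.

Porosity at depth: phi = 0.66·exp(−0.433×3.1) = 0.66×0.2612 = 0.1724
Bulk density: ρ_b = (1−phi)ρ_g + phi·ρ_f = 0.8276×2.75 + 0.1724×1.03
       = 2.276 + 0.178 = 2.453 g/cm³

2.45 g/cm³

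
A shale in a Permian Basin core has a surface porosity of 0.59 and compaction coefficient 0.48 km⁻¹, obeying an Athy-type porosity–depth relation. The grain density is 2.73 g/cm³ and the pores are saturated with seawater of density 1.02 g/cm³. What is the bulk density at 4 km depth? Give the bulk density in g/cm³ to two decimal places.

Porosity at depth: phi = 0.59·exp(−0.48×4) = 0.59×0.1466 = 0.0865
Bulk density: ρ_b = (1−phi)ρ_g + phi·ρ_f = 0.9135×2.73 + 0.0865×1.02
       = 2.494 + 0.088 = 2.582 g/cm³

2.58 g/cm³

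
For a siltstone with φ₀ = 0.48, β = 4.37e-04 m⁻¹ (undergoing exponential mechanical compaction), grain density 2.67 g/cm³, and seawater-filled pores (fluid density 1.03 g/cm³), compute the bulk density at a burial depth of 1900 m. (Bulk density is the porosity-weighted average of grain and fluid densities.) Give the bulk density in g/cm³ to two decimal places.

2.33 g/cm³

Working in km (1 km = 1000 m; β in km⁻¹ = β in m⁻¹ × 1000):
Porosity at depth: φ = 0.48·exp(−0.437×1.9) = 0.48×0.4359 = 0.2092
Bulk density: ρ_b = (1−φ)ρ_g + φ·ρ_f = 0.7908×2.67 + 0.2092×1.03
       = 2.111 + 0.216 = 2.327 g/cm³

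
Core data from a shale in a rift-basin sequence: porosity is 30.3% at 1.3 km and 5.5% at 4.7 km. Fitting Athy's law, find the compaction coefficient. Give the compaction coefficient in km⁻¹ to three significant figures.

0.502 km⁻¹

Athy: n(d) = n₀ e^(−βd) ⇒ n₁/n₂ = e^{β(d₂−d₁)} ⇒ β = ln(n₁/n₂)/(d₂−d₁)
β = ln(0.303/0.055) / (4.7 − 1.3) = ln(5.509) / 3.4 = 1.7064 / 3.4 = 0.5019 km⁻¹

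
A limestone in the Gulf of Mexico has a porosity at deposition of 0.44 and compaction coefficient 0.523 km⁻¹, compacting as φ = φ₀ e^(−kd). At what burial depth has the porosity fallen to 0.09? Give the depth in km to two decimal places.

Invert Athy's law: d = ln(φ₀/φ) / k
d = ln(0.44/0.09) / 0.523 = ln(4.889) / 0.523 = 1.5870 / 0.523 = 3.034 km

3.03 km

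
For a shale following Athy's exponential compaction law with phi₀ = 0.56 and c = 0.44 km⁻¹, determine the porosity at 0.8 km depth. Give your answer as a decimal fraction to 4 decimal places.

phi = phi₀·exp(−c·Z) = 0.56 × exp(−0.44 × 0.8) = 0.56 × exp(−0.352)
  = 0.56 × 0.7033 = 0.3938

0.3938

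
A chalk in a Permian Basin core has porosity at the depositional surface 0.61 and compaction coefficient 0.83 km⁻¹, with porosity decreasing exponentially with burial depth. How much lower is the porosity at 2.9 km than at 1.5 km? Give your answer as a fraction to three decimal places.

0.121

n(1.5) = 0.61·e^(−0.83×1.5) = 0.1756
n(2.9) = 0.61·e^(−0.83×2.9) = 0.0550
Δn = 0.1756 − 0.0550 = 0.1207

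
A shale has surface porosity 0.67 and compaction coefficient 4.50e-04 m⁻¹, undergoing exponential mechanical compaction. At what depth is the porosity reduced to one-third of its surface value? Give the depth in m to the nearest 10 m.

Working in km (1 km = 1000 m; c in km⁻¹ = c in m⁻¹ × 1000):
phi/phi₀ = 1/3 ⇒ exp(−c·z) = 1/3 ⇒ z = ln(3) / c
z = 1.0986 / 0.45 = 2.441 km

2440 m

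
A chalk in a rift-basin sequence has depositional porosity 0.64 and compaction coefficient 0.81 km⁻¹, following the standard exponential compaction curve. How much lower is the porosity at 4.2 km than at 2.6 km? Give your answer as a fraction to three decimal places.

n(2.6) = 0.64·e^(−0.81×2.6) = 0.0779
n(4.2) = 0.64·e^(−0.81×4.2) = 0.0213
Δn = 0.0779 − 0.0213 = 0.0566

0.057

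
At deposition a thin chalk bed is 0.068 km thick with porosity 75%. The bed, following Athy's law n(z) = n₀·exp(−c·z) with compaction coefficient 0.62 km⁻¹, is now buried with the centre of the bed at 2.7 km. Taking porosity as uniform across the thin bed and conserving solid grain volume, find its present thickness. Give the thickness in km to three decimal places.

0.020 km

Porosity at 2.7 km: n = 0.75·exp(−0.62×2.7) = 0.1406
Solid-volume conservation: h(1−n) = h₀(1−n₀) ⇒ h = h₀·(1−n₀)/(1−n)
h = 0.068 × (1 − 0.75)/(1 − 0.1406) = 0.068 × 0.2909 = 0.0198 km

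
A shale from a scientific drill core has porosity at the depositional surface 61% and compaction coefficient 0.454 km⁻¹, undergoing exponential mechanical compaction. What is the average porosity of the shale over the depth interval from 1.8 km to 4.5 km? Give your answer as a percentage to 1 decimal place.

⟨phi⟩ = (1/(d₂−d₁)) ∫ phi₀ e^(−cd) dd = phi₀·(e^(−c·d₁) − e^(−c·d₂)) / (c·(d₂−d₁))
e^(−0.454×1.8) = 0.4417; e^(−0.454×4.5) = 0.1296
⟨phi⟩ = 0.61 × (0.4417 − 0.1296) / (0.454 × 2.7) = 0.61 × 0.2545 = 0.1553

15.5%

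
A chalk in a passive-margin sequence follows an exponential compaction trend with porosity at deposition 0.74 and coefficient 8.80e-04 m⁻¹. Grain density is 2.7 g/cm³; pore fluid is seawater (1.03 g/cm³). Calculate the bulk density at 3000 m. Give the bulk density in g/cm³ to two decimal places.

2.61 g/cm³

Working in km (1 km = 1000 m; c in km⁻¹ = c in m⁻¹ × 1000):
Porosity at depth: phi = 0.74·exp(−0.88×3) = 0.74×0.0714 = 0.0528
Bulk density: ρ_b = (1−phi)ρ_g + phi·ρ_f = 0.9472×2.7 + 0.0528×1.03
       = 2.557 + 0.054 = 2.612 g/cm³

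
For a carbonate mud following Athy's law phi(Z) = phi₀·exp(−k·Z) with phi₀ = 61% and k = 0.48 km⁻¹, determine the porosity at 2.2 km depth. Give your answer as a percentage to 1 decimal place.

phi = phi₀·exp(−k·Z) = 0.61 × exp(−0.48 × 2.2) = 0.61 × exp(−1.056)
  = 0.61 × 0.3478 = 0.2122

21.2%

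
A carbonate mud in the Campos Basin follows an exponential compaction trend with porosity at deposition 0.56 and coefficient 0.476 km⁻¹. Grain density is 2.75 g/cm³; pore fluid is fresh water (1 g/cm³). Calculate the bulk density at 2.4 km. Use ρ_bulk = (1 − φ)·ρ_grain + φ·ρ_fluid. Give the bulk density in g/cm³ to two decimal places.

2.44 g/cm³

Porosity at depth: n = 0.56·exp(−0.476×2.4) = 0.56×0.3191 = 0.1787
Bulk density: ρ_b = (1−n)ρ_g + n·ρ_f = 0.8213×2.75 + 0.1787×1
       = 2.259 + 0.179 = 2.437 g/cm³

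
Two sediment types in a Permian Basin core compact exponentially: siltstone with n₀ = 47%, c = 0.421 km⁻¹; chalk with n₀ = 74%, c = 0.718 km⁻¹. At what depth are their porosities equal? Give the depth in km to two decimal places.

1.53 km

Set n₀ₐ e^(−cₐZ) = n₀ᵦ e^(−cᵦZ) ⇒ ln(n₀ₐ/n₀ᵦ) = (cₐ − cᵦ)·Z
Z = ln(0.47/0.74) / (0.421 − 0.718) = -0.4539 / -0.297 = 1.528 km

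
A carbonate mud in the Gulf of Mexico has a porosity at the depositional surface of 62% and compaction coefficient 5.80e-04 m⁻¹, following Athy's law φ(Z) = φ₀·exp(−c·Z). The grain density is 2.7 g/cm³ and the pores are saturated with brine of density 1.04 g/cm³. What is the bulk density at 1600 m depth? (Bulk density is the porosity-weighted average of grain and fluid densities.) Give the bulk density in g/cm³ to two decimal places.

Working in km (1 km = 1000 m; c in km⁻¹ = c in m⁻¹ × 1000):
Porosity at depth: φ = 0.62·exp(−0.58×1.6) = 0.62×0.3953 = 0.2451
Bulk density: ρ_b = (1−φ)ρ_g + φ·ρ_f = 0.7549×2.7 + 0.2451×1.04
       = 2.038 + 0.255 = 2.293 g/cm³

2.29 g/cm³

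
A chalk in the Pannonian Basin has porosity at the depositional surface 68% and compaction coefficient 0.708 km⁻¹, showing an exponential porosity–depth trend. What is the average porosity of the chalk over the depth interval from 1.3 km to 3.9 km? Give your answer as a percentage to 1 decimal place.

12.4%

⟨phi⟩ = (1/(d₂−d₁)) ∫ phi₀ e^(−βd) dd = phi₀·(e^(−β·d₁) − e^(−β·d₂)) / (β·(d₂−d₁))
e^(−0.708×1.3) = 0.3984; e^(−0.708×3.9) = 0.0632
⟨phi⟩ = 0.68 × (0.3984 − 0.0632) / (0.708 × 2.6) = 0.68 × 0.1821 = 0.1238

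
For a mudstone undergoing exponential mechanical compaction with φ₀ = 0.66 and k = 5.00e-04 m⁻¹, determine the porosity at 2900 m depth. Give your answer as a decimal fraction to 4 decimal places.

0.1548

Working in km (1 km = 1000 m; k in km⁻¹ = k in m⁻¹ × 1000):
φ = φ₀·exp(−k·z) = 0.66 × exp(−0.5 × 2.9) = 0.66 × exp(−1.45)
  = 0.66 × 0.2346 = 0.1548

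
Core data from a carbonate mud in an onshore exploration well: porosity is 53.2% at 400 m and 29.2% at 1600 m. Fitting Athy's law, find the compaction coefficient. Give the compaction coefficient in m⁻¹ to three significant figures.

Working in km (1 km = 1000 m; k in km⁻¹ = k in m⁻¹ × 1000):
Athy: phi(z) = phi₀ e^(−kz) ⇒ phi₁/phi₂ = e^{k(z₂−z₁)} ⇒ k = ln(phi₁/phi₂)/(z₂−z₁)
k = ln(0.532/0.292) / (1.6 − 0.4) = ln(1.822) / 1.2 = 0.5999 / 1.2 = 0.4999 km⁻¹

0.000500 m⁻¹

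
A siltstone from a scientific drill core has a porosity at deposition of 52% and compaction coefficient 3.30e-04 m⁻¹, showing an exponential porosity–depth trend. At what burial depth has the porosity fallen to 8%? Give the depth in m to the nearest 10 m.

Working in km (1 km = 1000 m; β in km⁻¹ = β in m⁻¹ × 1000):
Invert Athy's law: Z = ln(phi₀/phi) / β
Z = ln(0.52/0.08) / 0.33 = ln(6.5) / 0.33 = 1.8718 / 0.33 = 5.672 km

5670 m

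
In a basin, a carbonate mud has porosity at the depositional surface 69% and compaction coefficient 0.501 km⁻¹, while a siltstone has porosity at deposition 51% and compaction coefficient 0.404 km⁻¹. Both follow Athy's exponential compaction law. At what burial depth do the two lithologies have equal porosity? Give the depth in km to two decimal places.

3.12 km

Set n₀ₐ e^(−cₐz) = n₀ᵦ e^(−cᵦz) ⇒ ln(n₀ₐ/n₀ᵦ) = (cₐ − cᵦ)·z
z = ln(0.69/0.51) / (0.501 − 0.404) = 0.3023 / 0.097 = 3.116 km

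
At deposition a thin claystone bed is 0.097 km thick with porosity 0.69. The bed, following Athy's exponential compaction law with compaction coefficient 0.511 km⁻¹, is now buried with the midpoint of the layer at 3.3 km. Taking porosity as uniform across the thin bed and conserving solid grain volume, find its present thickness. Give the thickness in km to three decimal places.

0.034 km

Porosity at 3.3 km: phi = 0.69·exp(−0.511×3.3) = 0.1278
Solid-volume conservation: h(1−phi) = h₀(1−phi₀) ⇒ h = h₀·(1−phi₀)/(1−phi)
h = 0.097 × (1 − 0.69)/(1 − 0.1278) = 0.097 × 0.3554 = 0.0345 km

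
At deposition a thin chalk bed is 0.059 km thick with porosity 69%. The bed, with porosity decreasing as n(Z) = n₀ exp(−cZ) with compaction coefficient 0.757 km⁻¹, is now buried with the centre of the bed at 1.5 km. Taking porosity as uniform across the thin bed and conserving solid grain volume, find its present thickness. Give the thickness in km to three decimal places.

Porosity at 1.5 km: n = 0.69·exp(−0.757×1.5) = 0.2217
Solid-volume conservation: h(1−n) = h₀(1−n₀) ⇒ h = h₀·(1−n₀)/(1−n)
h = 0.059 × (1 − 0.69)/(1 − 0.2217) = 0.059 × 0.3983 = 0.0235 km

0.023 km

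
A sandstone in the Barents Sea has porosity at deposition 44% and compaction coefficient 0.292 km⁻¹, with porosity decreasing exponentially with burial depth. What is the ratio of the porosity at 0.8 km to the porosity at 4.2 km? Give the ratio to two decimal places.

2.70

phi(Z₁)/phi(Z₂) = e^(−c·Z₁)/e^(−c·Z₂) = e^{c(Z₂−Z₁)}
= exp(0.292 × 3.4) = exp(0.9928) = 2.6988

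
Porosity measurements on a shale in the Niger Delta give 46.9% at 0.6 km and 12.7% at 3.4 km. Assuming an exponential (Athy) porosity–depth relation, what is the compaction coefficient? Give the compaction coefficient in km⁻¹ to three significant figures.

0.467 km⁻¹

Athy: n(d) = n₀ e^(−cd) ⇒ n₁/n₂ = e^{c(d₂−d₁)} ⇒ c = ln(n₁/n₂)/(d₂−d₁)
c = ln(0.469/0.127) / (3.4 − 0.6) = ln(3.693) / 2.8 = 1.3064 / 2.8 = 0.4666 km⁻¹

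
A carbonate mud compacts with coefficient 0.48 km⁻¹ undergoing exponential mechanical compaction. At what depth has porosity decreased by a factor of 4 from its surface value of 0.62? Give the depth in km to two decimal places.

2.89 km

n/n₀ = 1/4 ⇒ exp(−c·Z) = 1/4 ⇒ Z = ln(4) / c
Z = 1.3863 / 0.48 = 2.888 km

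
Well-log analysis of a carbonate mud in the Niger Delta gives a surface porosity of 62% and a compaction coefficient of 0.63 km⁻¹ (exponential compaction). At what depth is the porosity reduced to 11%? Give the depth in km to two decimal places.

Invert Athy's law: Z = ln(n₀/n) / c
Z = ln(0.62/0.11) / 0.63 = ln(5.636) / 0.63 = 1.7292 / 0.63 = 2.745 km

2.74 km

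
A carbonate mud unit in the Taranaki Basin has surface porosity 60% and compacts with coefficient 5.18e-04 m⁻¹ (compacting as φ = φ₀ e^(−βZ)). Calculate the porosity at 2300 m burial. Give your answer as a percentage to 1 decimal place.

Working in km (1 km = 1000 m; β in km⁻¹ = β in m⁻¹ × 1000):
φ = φ₀·exp(−β·Z) = 0.6 × exp(−0.518 × 2.3) = 0.6 × exp(−1.191)
  = 0.6 × 0.3038 = 0.1823

18.2%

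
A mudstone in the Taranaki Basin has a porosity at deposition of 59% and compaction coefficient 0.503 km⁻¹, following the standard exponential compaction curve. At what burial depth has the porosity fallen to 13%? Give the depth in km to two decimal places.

3.01 km

Invert Athy's law: d = ln(phi₀/phi) / β
d = ln(0.59/0.13) / 0.503 = ln(4.538) / 0.503 = 1.5126 / 0.503 = 3.007 km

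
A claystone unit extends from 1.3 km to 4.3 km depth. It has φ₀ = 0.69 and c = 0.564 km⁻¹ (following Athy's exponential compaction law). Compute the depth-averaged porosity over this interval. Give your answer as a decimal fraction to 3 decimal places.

0.160

⟨φ⟩ = (1/(z₂−z₁)) ∫ φ₀ e^(−cz) dz = φ₀·(e^(−c·z₁) − e^(−c·z₂)) / (c·(z₂−z₁))
e^(−0.564×1.3) = 0.4804; e^(−0.564×4.3) = 0.0885
⟨φ⟩ = 0.69 × (0.4804 − 0.0885) / (0.564 × 3) = 0.69 × 0.2316 = 0.1598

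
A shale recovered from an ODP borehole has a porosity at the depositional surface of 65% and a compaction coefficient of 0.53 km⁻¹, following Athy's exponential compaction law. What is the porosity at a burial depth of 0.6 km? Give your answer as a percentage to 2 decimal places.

φ = φ₀·exp(−k·Z) = 0.65 × exp(−0.53 × 0.6) = 0.65 × exp(−0.318)
  = 0.65 × 0.7276 = 0.4729

47.29%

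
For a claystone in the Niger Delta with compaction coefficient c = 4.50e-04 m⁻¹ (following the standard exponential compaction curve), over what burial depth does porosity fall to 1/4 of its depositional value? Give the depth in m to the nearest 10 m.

3080 m

Working in km (1 km = 1000 m; c in km⁻¹ = c in m⁻¹ × 1000):
n/n₀ = 1/4 ⇒ exp(−c·Z) = 1/4 ⇒ Z = ln(4) / c
Z = 1.3863 / 0.45 = 3.081 km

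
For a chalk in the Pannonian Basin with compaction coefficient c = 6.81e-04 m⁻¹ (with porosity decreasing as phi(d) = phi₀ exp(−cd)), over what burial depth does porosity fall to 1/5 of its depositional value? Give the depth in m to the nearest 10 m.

Working in km (1 km = 1000 m; c in km⁻¹ = c in m⁻¹ × 1000):
phi/phi₀ = 1/5 ⇒ exp(−c·d) = 1/5 ⇒ d = ln(5) / c
d = 1.6094 / 0.681 = 2.363 km

2360 m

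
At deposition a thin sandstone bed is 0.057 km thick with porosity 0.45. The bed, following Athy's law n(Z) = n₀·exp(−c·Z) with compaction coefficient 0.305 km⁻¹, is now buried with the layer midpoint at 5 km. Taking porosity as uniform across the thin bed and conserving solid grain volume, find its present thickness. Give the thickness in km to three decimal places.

0.035 km

Porosity at 5 km: n = 0.45·exp(−0.305×5) = 0.0979
Solid-volume conservation: h(1−n) = h₀(1−n₀) ⇒ h = h₀·(1−n₀)/(1−n)
h = 0.057 × (1 − 0.45)/(1 − 0.0979) = 0.057 × 0.6097 = 0.0348 km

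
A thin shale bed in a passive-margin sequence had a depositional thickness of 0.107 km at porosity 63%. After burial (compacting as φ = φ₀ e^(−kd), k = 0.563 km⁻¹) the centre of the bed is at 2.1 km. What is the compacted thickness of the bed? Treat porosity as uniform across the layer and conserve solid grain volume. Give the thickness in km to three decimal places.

Porosity at 2.1 km: φ = 0.63·exp(−0.563×2.1) = 0.1931
Solid-volume conservation: h(1−φ) = h₀(1−φ₀) ⇒ h = h₀·(1−φ₀)/(1−φ)
h = 0.107 × (1 − 0.63)/(1 − 0.1931) = 0.107 × 0.4586 = 0.0491 km

0.049 km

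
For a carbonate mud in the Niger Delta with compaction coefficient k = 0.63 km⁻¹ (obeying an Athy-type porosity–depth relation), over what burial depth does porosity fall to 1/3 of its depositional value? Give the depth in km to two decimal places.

1.74 km

φ/φ₀ = 1/3 ⇒ exp(−k·z) = 1/3 ⇒ z = ln(3) / k
z = 1.0986 / 0.63 = 1.744 km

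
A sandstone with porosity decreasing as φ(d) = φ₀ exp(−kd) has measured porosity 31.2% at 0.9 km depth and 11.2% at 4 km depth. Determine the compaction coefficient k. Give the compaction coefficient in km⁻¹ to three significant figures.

0.330 km⁻¹

Athy: φ(d) = φ₀ e^(−kd) ⇒ φ₁/φ₂ = e^{k(d₂−d₁)} ⇒ k = ln(φ₁/φ₂)/(d₂−d₁)
k = ln(0.312/0.112) / (4 − 0.9) = ln(2.786) / 3.1 = 1.0245 / 3.1 = 0.3305 km⁻¹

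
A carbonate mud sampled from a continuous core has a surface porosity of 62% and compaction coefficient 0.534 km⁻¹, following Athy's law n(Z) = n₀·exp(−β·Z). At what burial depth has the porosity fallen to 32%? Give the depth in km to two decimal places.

1.24 km

Invert Athy's law: Z = ln(n₀/n) / β
Z = ln(0.62/0.32) / 0.534 = ln(1.938) / 0.534 = 0.6614 / 0.534 = 1.239 km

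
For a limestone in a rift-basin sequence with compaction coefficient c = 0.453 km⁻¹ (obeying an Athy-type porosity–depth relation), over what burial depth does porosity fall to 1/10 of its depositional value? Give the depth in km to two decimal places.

5.08 km

n/n₀ = 1/10 ⇒ exp(−c·Z) = 1/10 ⇒ Z = ln(10) / c
Z = 2.3026 / 0.453 = 5.083 km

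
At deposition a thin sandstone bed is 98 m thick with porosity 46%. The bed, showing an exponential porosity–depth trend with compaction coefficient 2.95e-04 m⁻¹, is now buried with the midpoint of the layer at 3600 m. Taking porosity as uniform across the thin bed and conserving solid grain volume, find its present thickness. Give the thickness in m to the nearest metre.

Working in km (1 km = 1000 m; k in km⁻¹ = k in m⁻¹ × 1000):
Porosity at 3.6 km: phi = 0.46·exp(−0.295×3.6) = 0.1591
Solid-volume conservation: h(1−phi) = h₀(1−phi₀) ⇒ h = h₀·(1−phi₀)/(1−phi)
h = 0.098 × (1 − 0.46)/(1 − 0.1591) = 0.098 × 0.6421 = 0.0629 km

63 m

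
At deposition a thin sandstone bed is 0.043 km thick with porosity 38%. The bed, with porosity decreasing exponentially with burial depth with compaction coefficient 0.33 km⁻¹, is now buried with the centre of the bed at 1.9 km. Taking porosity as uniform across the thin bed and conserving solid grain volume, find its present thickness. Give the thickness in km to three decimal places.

0.033 km

Porosity at 1.9 km: phi = 0.38·exp(−0.33×1.9) = 0.2030
Solid-volume conservation: h(1−phi) = h₀(1−phi₀) ⇒ h = h₀·(1−phi₀)/(1−phi)
h = 0.043 × (1 − 0.38)/(1 − 0.2030) = 0.043 × 0.7779 = 0.0335 km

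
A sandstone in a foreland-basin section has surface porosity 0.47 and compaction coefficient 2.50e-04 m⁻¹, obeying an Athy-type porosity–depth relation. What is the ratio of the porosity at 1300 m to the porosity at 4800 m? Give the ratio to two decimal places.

2.40

Working in km (1 km = 1000 m; k in km⁻¹ = k in m⁻¹ × 1000):
n(z₁)/n(z₂) = e^(−k·z₁)/e^(−k·z₂) = e^{k(z₂−z₁)}
= exp(0.25 × 3.5) = exp(0.875) = 2.3989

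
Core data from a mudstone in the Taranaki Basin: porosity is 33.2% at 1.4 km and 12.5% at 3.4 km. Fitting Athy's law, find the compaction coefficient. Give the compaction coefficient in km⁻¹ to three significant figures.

Athy: phi(d) = phi₀ e^(−kd) ⇒ phi₁/phi₂ = e^{k(d₂−d₁)} ⇒ k = ln(phi₁/phi₂)/(d₂−d₁)
k = ln(0.332/0.125) / (3.4 − 1.4) = ln(2.656) / 2 = 0.9768 / 2 = 0.4884 km⁻¹

0.488 km⁻¹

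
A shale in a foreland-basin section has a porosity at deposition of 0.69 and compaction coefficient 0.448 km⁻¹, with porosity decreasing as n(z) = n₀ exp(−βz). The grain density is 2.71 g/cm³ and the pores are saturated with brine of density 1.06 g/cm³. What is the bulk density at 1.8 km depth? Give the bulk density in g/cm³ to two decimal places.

Porosity at depth: n = 0.69·exp(−0.448×1.8) = 0.69×0.4465 = 0.3081
Bulk density: ρ_b = (1−n)ρ_g + n·ρ_f = 0.6919×2.71 + 0.3081×1.06
       = 1.875 + 0.327 = 2.202 g/cm³

2.20 g/cm³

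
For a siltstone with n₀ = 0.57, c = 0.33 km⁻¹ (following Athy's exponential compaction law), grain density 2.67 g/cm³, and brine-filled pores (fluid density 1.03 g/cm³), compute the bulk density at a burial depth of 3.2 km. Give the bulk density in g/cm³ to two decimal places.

2.34 g/cm³

Porosity at depth: n = 0.57·exp(−0.33×3.2) = 0.57×0.3478 = 0.1983
Bulk density: ρ_b = (1−n)ρ_g + n·ρ_f = 0.8017×2.67 + 0.1983×1.03
       = 2.141 + 0.204 = 2.345 g/cm³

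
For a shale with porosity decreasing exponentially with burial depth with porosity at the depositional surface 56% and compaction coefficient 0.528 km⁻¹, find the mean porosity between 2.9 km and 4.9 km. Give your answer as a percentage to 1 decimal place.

7.5%

⟨n⟩ = (1/(d₂−d₁)) ∫ n₀ e^(−kd) dd = n₀·(e^(−k·d₁) − e^(−k·d₂)) / (k·(d₂−d₁))
e^(−0.528×2.9) = 0.2163; e^(−0.528×4.9) = 0.0752
⟨n⟩ = 0.56 × (0.2163 − 0.0752) / (0.528 × 2) = 0.56 × 0.1336 = 0.0748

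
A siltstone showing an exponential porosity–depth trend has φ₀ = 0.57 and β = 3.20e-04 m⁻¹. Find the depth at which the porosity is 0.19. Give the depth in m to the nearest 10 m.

Working in km (1 km = 1000 m; β in km⁻¹ = β in m⁻¹ × 1000):
Invert Athy's law: z = ln(φ₀/φ) / β
z = ln(0.57/0.19) / 0.32 = ln(3) / 0.32 = 1.0986 / 0.32 = 3.433 km

3430 m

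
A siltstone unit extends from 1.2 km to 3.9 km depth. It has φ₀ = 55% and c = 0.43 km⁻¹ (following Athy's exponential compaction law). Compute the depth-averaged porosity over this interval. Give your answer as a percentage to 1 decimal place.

19.4%

⟨φ⟩ = (1/(Z₂−Z₁)) ∫ φ₀ e^(−cZ) dZ = φ₀·(e^(−c·Z₁) − e^(−c·Z₂)) / (c·(Z₂−Z₁))
e^(−0.43×1.2) = 0.5969; e^(−0.43×3.9) = 0.1869
⟨φ⟩ = 0.55 × (0.5969 − 0.1869) / (0.43 × 2.7) = 0.55 × 0.3531 = 0.1942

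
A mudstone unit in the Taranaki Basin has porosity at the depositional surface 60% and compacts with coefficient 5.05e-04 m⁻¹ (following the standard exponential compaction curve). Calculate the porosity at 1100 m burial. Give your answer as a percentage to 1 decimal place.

34.4%

Working in km (1 km = 1000 m; k in km⁻¹ = k in m⁻¹ × 1000):
φ = φ₀·exp(−k·Z) = 0.6 × exp(−0.505 × 1.1) = 0.6 × exp(−0.5555)
  = 0.6 × 0.5738 = 0.3443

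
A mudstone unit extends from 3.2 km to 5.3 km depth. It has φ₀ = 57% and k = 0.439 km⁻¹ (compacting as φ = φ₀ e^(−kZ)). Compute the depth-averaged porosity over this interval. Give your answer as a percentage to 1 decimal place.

⟨φ⟩ = (1/(Z₂−Z₁)) ∫ φ₀ e^(−kZ) dZ = φ₀·(e^(−k·Z₁) − e^(−k·Z₂)) / (k·(Z₂−Z₁))
e^(−0.439×3.2) = 0.2454; e^(−0.439×5.3) = 0.0976
⟨φ⟩ = 0.57 × (0.2454 − 0.0976) / (0.439 × 2.1) = 0.57 × 0.1603 = 0.0914

9.1%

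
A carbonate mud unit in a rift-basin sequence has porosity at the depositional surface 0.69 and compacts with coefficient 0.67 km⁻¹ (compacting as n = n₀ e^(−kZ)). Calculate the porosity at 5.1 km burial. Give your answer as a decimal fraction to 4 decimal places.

0.0226

n = n₀·exp(−k·Z) = 0.69 × exp(−0.67 × 5.1) = 0.69 × exp(−3.417)
  = 0.69 × 0.0328 = 0.0226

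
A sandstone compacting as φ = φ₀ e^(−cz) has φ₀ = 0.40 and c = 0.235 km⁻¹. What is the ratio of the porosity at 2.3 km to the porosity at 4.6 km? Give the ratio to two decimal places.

1.72

φ(z₁)/φ(z₂) = e^(−c·z₁)/e^(−c·z₂) = e^{c(z₂−z₁)}
= exp(0.235 × 2.3) = exp(0.5405) = 1.7169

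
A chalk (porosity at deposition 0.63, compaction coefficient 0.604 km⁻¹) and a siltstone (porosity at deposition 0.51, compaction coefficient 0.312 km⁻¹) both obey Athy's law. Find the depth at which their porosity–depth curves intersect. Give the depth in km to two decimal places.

Set φ₀ₐ e^(−βₐz) = φ₀ᵦ e^(−βᵦz) ⇒ ln(φ₀ₐ/φ₀ᵦ) = (βₐ − βᵦ)·z
z = ln(0.63/0.51) / (0.604 − 0.312) = 0.2113 / 0.292 = 0.724 km

0.72 km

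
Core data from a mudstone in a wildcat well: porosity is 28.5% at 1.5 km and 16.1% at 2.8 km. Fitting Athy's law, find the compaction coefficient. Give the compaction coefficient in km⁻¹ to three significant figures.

Athy: n(z) = n₀ e^(−βz) ⇒ n₁/n₂ = e^{β(z₂−z₁)} ⇒ β = ln(n₁/n₂)/(z₂−z₁)
β = ln(0.285/0.161) / (2.8 − 1.5) = ln(1.77) / 1.3 = 0.5711 / 1.3 = 0.4393 km⁻¹

0.439 km⁻¹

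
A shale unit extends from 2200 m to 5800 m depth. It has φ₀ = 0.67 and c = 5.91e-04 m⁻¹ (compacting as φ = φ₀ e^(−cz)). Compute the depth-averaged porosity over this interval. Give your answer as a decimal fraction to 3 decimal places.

Working in km (1 km = 1000 m; c in km⁻¹ = c in m⁻¹ × 1000):
⟨φ⟩ = (1/(z₂−z₁)) ∫ φ₀ e^(−cz) dz = φ₀·(e^(−c·z₁) − e^(−c·z₂)) / (c·(z₂−z₁))
e^(−0.591×2.2) = 0.2725; e^(−0.591×5.8) = 0.0325
⟨φ⟩ = 0.67 × (0.2725 − 0.0325) / (0.591 × 3.6) = 0.67 × 0.1128 = 0.0756

0.076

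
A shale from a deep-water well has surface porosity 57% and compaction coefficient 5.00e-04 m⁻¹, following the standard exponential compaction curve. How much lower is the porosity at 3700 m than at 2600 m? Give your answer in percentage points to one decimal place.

6.6 percentage points

Working in km (1 km = 1000 m; k in km⁻¹ = k in m⁻¹ × 1000):
φ(2.6) = 0.57·e^(−0.5×2.6) = 0.1553
φ(3.7) = 0.57·e^(−0.5×3.7) = 0.0896
Δφ = 0.1553 − 0.0896 = 0.0657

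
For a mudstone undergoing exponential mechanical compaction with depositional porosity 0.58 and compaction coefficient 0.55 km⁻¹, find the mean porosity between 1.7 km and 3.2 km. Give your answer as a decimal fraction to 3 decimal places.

0.155

⟨n⟩ = (1/(Z₂−Z₁)) ∫ n₀ e^(−kZ) dZ = n₀·(e^(−k·Z₁) − e^(−k·Z₂)) / (k·(Z₂−Z₁))
e^(−0.55×1.7) = 0.3926; e^(−0.55×3.2) = 0.1720
⟨n⟩ = 0.58 × (0.3926 − 0.1720) / (0.55 × 1.5) = 0.58 × 0.2673 = 0.1550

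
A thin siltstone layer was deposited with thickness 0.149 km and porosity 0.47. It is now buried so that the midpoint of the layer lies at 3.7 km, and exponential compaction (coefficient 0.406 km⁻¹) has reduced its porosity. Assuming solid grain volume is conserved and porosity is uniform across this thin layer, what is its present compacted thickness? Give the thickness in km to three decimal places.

Porosity at 3.7 km: n = 0.47·exp(−0.406×3.7) = 0.1046
Solid-volume conservation: h(1−n) = h₀(1−n₀) ⇒ h = h₀·(1−n₀)/(1−n)
h = 0.149 × (1 − 0.47)/(1 − 0.1046) = 0.149 × 0.5919 = 0.0882 km

0.088 km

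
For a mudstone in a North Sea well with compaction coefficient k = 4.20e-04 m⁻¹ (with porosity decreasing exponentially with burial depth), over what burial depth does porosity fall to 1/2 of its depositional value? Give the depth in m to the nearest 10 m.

1650 m

Working in km (1 km = 1000 m; k in km⁻¹ = k in m⁻¹ × 1000):
φ/φ₀ = 1/2 ⇒ exp(−k·Z) = 1/2 ⇒ Z = ln(2) / k
Z = 0.6931 / 0.42 = 1.650 km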